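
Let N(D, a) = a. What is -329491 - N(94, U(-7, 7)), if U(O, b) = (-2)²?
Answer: -329495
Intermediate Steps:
U(O, b) = 4
-329491 - N(94, U(-7, 7)) = -329491 - 1*4 = -329491 - 4 = -329495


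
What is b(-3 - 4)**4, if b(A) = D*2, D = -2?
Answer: 256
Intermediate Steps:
b(A) = -4 (b(A) = -2*2 = -4)
b(-3 - 4)**4 = (-4)**4 = 256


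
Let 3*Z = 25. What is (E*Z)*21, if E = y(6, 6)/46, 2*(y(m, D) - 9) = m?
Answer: 1050/23 ≈ 45.652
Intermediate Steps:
Z = 25/3 (Z = (1/3)*25 = 25/3 ≈ 8.3333)
y(m, D) = 9 + m/2
E = 6/23 (E = (9 + (1/2)*6)/46 = (9 + 3)*(1/46) = 12*(1/46) = 6/23 ≈ 0.26087)
(E*Z)*21 = ((6/23)*(25/3))*21 = (50/23)*21 = 1050/23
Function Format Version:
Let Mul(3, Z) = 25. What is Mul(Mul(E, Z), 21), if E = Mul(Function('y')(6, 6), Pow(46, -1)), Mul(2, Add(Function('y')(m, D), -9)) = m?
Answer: Rational(1050, 23) ≈ 45.652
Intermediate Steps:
Z = Rational(25, 3) (Z = Mul(Rational(1, 3), 25) = Rational(25, 3) ≈ 8.3333)
Function('y')(m, D) = Add(9, Mul(Rational(1, 2), m))
E = Rational(6, 23) (E = Mul(Add(9, Mul(Rational(1, 2), 6)), Pow(46, -1)) = Mul(Add(9, 3), Rational(1, 46)) = Mul(12, Rational(1, 46)) = Rational(6, 23) ≈ 0.26087)
Mul(Mul(E, Z), 21) = Mul(Mul(Rational(6, 23), Rational(25, 3)), 21) = Mul(Rational(50, 23), 21) = Rational(1050, 23)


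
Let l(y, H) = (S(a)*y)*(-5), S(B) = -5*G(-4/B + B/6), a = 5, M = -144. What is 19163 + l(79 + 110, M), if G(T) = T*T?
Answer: 76673/4 ≈ 19168.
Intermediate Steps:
G(T) = T²
S(B) = -5*(-4/B + B/6)²
l(y, H) = y/36 (l(y, H) = ((-5/36*(-24 + 5²)²/5²)*y)*(-5) = ((-5/36*1/25*(-24 + 25)²)*y)*(-5) = ((-5/36*1/25*1²)*y)*(-5) = ((-5/36*1/25*1)*y)*(-5) = -y/180*(-5) = y/36)
19163 + l(79 + 110, M) = 19163 + (79 + 110)/36 = 19163 + (1/36)*189 = 19163 + 21/4 = 76673/4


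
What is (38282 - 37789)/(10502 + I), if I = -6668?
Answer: 493/3834 ≈ 0.12859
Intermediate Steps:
(38282 - 37789)/(10502 + I) = (38282 - 37789)/(10502 - 6668) = 493/3834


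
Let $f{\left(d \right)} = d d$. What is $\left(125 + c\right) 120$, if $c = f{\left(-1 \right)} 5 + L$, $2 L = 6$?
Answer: $15960$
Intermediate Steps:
$f{\left(d \right)} = d^{2}$
$L = 3$ ($L = \frac{1}{2} \cdot 6 = 3$)
$c = 8$ ($c = \left(-1\right)^{2} \cdot 5 + 3 = 1 \cdot 5 + 3 = 5 + 3 = 8$)
$\left(125 + c\right) 120 = \left(125 + 8\right) 120 = 133 \cdot 120 = 15960$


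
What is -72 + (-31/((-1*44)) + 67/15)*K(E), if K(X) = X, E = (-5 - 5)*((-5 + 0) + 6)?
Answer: -8165/66 ≈ -123.71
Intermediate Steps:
E = -10 (E = -10*(-5 + 6) = -10*1 = -10)
-72 + (-31/((-1*44)) + 67/15)*K(E) = -72 + (-31/((-1*44)) + 67/15)*(-10) = -72 + (-31/(-44) + 67*(1/15))*(-10) = -72 + (-31*(-1/44) + 67/15)*(-10) = -72 + (31/44 + 67/15)*(-10) = -72 + (3413/660)*(-10) = -72 - 3413/66 = -8165/66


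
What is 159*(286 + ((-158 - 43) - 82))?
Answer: 477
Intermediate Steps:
159*(286 + ((-158 - 43) - 82)) = 159*(286 + (-201 - 82)) = 159*(286 - 283) = 159*3 = 477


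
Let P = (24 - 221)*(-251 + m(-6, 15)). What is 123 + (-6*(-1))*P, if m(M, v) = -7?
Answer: 305079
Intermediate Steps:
P = 50826 (P = (24 - 221)*(-251 - 7) = -197*(-258) = 50826)
123 + (-6*(-1))*P = 123 - 6*(-1)*50826 = 123 + 6*50826 = 123 + 304956 = 305079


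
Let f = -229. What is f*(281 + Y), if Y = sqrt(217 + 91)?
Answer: -64349 - 458*sqrt(77) ≈ -68368.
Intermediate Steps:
Y = 2*sqrt(77) (Y = sqrt(308) = 2*sqrt(77) ≈ 17.550)
f*(281 + Y) = -229*(281 + 2*sqrt(77)) = -64349 - 458*sqrt(77)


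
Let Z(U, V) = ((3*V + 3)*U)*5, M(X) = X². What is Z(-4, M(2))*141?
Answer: -42300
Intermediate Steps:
Z(U, V) = 5*U*(3 + 3*V) (Z(U, V) = ((3 + 3*V)*U)*5 = (U*(3 + 3*V))*5 = 5*U*(3 + 3*V))
Z(-4, M(2))*141 = (15*(-4)*(1 + 2²))*141 = (15*(-4)*(1 + 4))*141 = (15*(-4)*5)*141 = -300*141 = -42300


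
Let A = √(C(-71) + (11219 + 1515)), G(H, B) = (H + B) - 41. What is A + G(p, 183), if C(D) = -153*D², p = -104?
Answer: 38 + I*√758539 ≈ 38.0 + 870.94*I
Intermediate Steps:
G(H, B) = -41 + B + H (G(H, B) = (B + H) - 41 = -41 + B + H)
A = I*√758539 (A = √(-153*(-71)² + (11219 + 1515)) = √(-153*5041 + 12734) = √(-771273 + 12734) = √(-758539) = I*√758539 ≈ 870.94*I)
A + G(p, 183) = I*√758539 + (-41 + 183 - 104) = I*√758539 + 38 = 38 + I*√758539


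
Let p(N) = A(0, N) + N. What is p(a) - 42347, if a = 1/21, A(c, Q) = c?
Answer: -889286/21 ≈ -42347.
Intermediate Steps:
a = 1/21 ≈ 0.047619
p(N) = N (p(N) = 0 + N = N)
p(a) - 42347 = 1/21 - 42347 = -889286/21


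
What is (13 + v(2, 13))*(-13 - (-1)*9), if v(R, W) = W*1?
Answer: -104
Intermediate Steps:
v(R, W) = W
(13 + v(2, 13))*(-13 - (-1)*9) = (13 + 13)*(-13 - (-1)*9) = 26*(-13 - 1*(-9)) = 26*(-13 + 9) = 26*(-4) = -104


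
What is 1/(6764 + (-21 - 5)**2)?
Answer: 1/7440 ≈ 0.00013441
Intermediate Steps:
1/(6764 + (-21 - 5)**2) = 1/(6764 + (-26)**2) = 1/(6764 + 676) = 1/7440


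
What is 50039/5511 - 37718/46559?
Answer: 192900173/23326059 ≈ 8.2697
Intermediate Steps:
50039/5511 - 37718/46559 = 50039*(1/5511) - 37718*1/46559 = 4549/501 - 37718/46559 = 192900173/23326059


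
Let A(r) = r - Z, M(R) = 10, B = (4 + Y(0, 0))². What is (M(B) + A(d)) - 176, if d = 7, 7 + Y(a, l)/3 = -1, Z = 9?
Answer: -168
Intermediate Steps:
Y(a, l) = -24 (Y(a, l) = -21 + 3*(-1) = -21 - 3 = -24)
B = 400 (B = (4 - 24)² = (-20)² = 400)
A(r) = -9 + r (A(r) = r - 1*9 = r - 9 = -9 + r)
(M(B) + A(d)) - 176 = (10 + (-9 + 7)) - 176 = (10 - 2) - 176 = 8 - 176 = -168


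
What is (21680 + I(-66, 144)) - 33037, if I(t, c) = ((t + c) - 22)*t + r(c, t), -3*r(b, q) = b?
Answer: -15101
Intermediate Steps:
r(b, q) = -b/3
I(t, c) = -c/3 + t*(-22 + c + t) (I(t, c) = ((t + c) - 22)*t - c/3 = ((c + t) - 22)*t - c/3 = (-22 + c + t)*t - c/3 = t*(-22 + c + t) - c/3 = -c/3 + t*(-22 + c + t))
(21680 + I(-66, 144)) - 33037 = (21680 + ((-66)**2 - 22*(-66) - 1/3*144 + 144*(-66))) - 33037 = (21680 + (4356 + 1452 - 48 - 9504)) - 33037 = (21680 - 3744) - 33037 = 17936 - 33037 = -15101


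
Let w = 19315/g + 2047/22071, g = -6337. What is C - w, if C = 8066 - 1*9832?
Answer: -246586365556/139863927 ≈ -1763.0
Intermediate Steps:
C = -1766 (C = 8066 - 9832 = -1766)
w = -413329526/139863927 (w = 19315/(-6337) + 2047/22071 = 19315*(-1/6337) + 2047*(1/22071) = -19315/6337 + 2047/22071 = -413329526/139863927 ≈ -2.9552)
C - w = -1766 - 1*(-413329526/139863927) = -1766 + 413329526/139863927 = -246586365556/139863927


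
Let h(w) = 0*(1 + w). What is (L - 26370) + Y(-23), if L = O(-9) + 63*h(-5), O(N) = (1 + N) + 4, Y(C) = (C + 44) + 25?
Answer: -26328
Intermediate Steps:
Y(C) = 69 + C (Y(C) = (44 + C) + 25 = 69 + C)
h(w) = 0
O(N) = 5 + N
L = -4 (L = (5 - 9) + 63*0 = -4 + 0 = -4)
(L - 26370) + Y(-23) = (-4 - 26370) + (69 - 23) = -26374 + 46 = -26328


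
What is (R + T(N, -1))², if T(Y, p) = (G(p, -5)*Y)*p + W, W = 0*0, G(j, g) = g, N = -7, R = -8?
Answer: 1849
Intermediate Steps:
W = 0
T(Y, p) = -5*Y*p (T(Y, p) = (-5*Y)*p + 0 = -5*Y*p + 0 = -5*Y*p)
(R + T(N, -1))² = (-8 - 5*(-7)*(-1))² = (-8 - 35)² = (-43)² = 1849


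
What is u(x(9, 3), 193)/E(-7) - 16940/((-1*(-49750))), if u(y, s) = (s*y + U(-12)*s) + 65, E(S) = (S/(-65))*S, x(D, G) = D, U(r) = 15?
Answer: -216996483/34825 ≈ -6231.1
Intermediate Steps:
E(S) = -S²/65 (E(S) = (S*(-1/65))*S = (-S/65)*S = -S²/65)
u(y, s) = 65 + 15*s + s*y (u(y, s) = (s*y + 15*s) + 65 = (15*s + s*y) + 65 = 65 + 15*s + s*y)
u(x(9, 3), 193)/E(-7) - 16940/((-1*(-49750))) = (65 + 15*193 + 193*9)/((-1/65*(-7)²)) - 16940/((-1*(-49750))) = (65 + 2895 + 1737)/((-1/65*49)) - 16940/49750 = 4697/(-49/65) - 16940*1/49750 = 4697*(-65/49) - 1694/4975 = -43615/7 - 1694/4975 = -216996483/34825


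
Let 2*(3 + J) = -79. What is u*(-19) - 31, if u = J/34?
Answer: -29/4 ≈ -7.2500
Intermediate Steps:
J = -85/2 (J = -3 + (1/2)*(-79) = -3 - 79/2 = -85/2 ≈ -42.500)
u = -5/4 (u = -85/2/34 = -85/2*1/34 = -5/4 ≈ -1.2500)
u*(-19) - 31 = -5/4*(-19) - 31 = 95/4 - 31 = -29/4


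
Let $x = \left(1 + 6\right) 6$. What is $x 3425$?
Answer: $143850$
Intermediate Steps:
$x = 42$ ($x = 7 \cdot 6 = 42$)
$x 3425 = 42 \cdot 3425 = 143850$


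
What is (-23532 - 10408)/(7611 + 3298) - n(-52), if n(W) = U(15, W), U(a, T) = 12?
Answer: -164848/10909 ≈ -15.111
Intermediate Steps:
n(W) = 12
(-23532 - 10408)/(7611 + 3298) - n(-52) = (-23532 - 10408)/(7611 + 3298) - 1*12 = -33940/10909 - 12 = -164848/10909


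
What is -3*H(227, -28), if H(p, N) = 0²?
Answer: 0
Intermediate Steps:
H(p, N) = 0
-3*H(227, -28) = -3*0 = 0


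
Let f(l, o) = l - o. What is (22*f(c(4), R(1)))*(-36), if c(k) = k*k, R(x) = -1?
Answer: -13464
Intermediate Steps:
c(k) = k²
(22*f(c(4), R(1)))*(-36) = (22*(4² - 1*(-1)))*(-36) = (22*(16 + 1))*(-36) = (22*17)*(-36) = 374*(-36) = -13464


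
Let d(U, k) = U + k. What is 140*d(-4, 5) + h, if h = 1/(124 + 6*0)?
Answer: 17361/124 ≈ 140.01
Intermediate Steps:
h = 1/124 (h = 1/(124 + 0) = 1/124 ≈ 0.0080645)
140*d(-4, 5) + h = 140*(-4 + 5) + 1/124 = 140*1 + 1/124 = 140 + 1/124 = 17361/124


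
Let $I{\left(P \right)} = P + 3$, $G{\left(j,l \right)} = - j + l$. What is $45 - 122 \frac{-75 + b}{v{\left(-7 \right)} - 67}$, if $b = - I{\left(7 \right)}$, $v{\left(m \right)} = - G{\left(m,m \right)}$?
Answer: $- \frac{7355}{67} \approx -109.78$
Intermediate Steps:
$G{\left(j,l \right)} = l - j$
$I{\left(P \right)} = 3 + P$
$v{\left(m \right)} = 0$ ($v{\left(m \right)} = - (m - m) = \left(-1\right) 0 = 0$)
$b = -10$ ($b = - (3 + 7) = \left(-1\right) 10 = -10$)
$45 - 122 \frac{-75 + b}{v{\left(-7 \right)} - 67} = 45 - 122 \frac{-75 - 10}{0 - 67} = 45 - 122 \left(- \frac{85}{-67}\right) = 45 - 122 \left(\left(-85\right) \left(- \frac{1}{67}\right)\right) = 45 - \frac{10370}{67} = - \frac{7355}{67}$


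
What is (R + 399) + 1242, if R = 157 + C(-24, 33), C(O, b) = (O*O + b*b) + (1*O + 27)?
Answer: 3466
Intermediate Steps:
C(O, b) = 27 + O + O² + b² (C(O, b) = (O² + b²) + (O + 27) = (O² + b²) + (27 + O) = 27 + O + O² + b²)
R = 1825 (R = 157 + (27 - 24 + (-24)² + 33²) = 157 + (27 - 24 + 576 + 1089) = 157 + 1668 = 1825)
(R + 399) + 1242 = (1825 + 399) + 1242 = 2224 + 1242 = 3466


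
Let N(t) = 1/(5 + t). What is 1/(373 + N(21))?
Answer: 26/9699 ≈ 0.0026807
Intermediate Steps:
1/(373 + N(21)) = 1/(373 + 1/(5 + 21)) = 1/(373 + 1/26) = 1/(9699/26) = 26/9699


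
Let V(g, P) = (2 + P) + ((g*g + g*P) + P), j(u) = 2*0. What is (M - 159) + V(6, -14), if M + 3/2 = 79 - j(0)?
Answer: -311/2 ≈ -155.50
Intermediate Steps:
j(u) = 0
M = 155/2 (M = -3/2 + (79 - 1*0) = -3/2 + (79 + 0) = -3/2 + 79 = 155/2 ≈ 77.500)
V(g, P) = 2 + g**2 + 2*P + P*g (V(g, P) = (2 + P) + ((g**2 + P*g) + P) = (2 + P) + (P + g**2 + P*g) = 2 + g**2 + 2*P + P*g)
(M - 159) + V(6, -14) = (155/2 - 159) + (2 + 6**2 + 2*(-14) - 14*6) = -163/2 + (2 + 36 - 28 - 84) = -163/2 - 74 = -311/2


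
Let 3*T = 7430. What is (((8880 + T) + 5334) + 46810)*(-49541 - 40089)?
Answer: -17074694260/3 ≈ -5.6916e+9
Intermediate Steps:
T = 7430/3 (T = (1/3)*7430 = 7430/3 ≈ 2476.7)
(((8880 + T) + 5334) + 46810)*(-49541 - 40089) = (((8880 + 7430/3) + 5334) + 46810)*(-49541 - 40089) = ((34070/3 + 5334) + 46810)*(-89630) = (50072/3 + 46810)*(-89630) = (190502/3)*(-89630) = -17074694260/3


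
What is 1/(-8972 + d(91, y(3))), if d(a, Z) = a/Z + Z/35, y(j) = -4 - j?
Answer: -5/44926 ≈ -0.00011129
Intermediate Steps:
d(a, Z) = Z/35 + a/Z (d(a, Z) = a/Z + Z*(1/35) = a/Z + Z/35 = Z/35 + a/Z)
1/(-8972 + d(91, y(3))) = 1/(-8972 + ((-4 - 1*3)/35 + 91/(-4 - 1*3))) = 1/(-8972 + ((-4 - 3)/35 + 91/(-4 - 3))) = 1/(-8972 + ((1/35)*(-7) + 91/(-7))) = 1/(-8972 + (-⅕ + 91*(-⅐))) = 1/(-8972 + (-⅕ - 13)) = 1/(-8972 - 66/5) = 1/(-44926/5) = -5/44926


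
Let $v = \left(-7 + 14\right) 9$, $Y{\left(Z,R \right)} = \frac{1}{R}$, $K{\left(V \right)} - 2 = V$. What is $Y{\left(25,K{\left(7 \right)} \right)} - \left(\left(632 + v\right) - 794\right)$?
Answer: $\frac{892}{9} \approx 99.111$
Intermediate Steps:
$K{\left(V \right)} = 2 + V$
$v = 63$ ($v = 7 \cdot 9 = 63$)
$Y{\left(25,K{\left(7 \right)} \right)} - \left(\left(632 + v\right) - 794\right) = \frac{1}{2 + 7} - \left(\left(632 + 63\right) - 794\right) = \frac{1}{9} - \left(695 - 794\right) = \frac{1}{9} - -99 = \frac{1}{9} + 99 = \frac{892}{9}$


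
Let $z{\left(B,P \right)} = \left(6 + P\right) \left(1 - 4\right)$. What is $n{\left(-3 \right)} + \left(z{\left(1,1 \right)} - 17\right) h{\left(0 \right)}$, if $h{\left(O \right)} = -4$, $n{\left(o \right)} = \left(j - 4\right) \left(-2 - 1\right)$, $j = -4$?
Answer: $176$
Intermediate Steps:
$z{\left(B,P \right)} = -18 - 3 P$ ($z{\left(B,P \right)} = \left(6 + P\right) \left(-3\right) = -18 - 3 P$)
$n{\left(o \right)} = 24$ ($n{\left(o \right)} = \left(-4 - 4\right) \left(-2 - 1\right) = \left(-8\right) \left(-3\right) = 24$)
$n{\left(-3 \right)} + \left(z{\left(1,1 \right)} - 17\right) h{\left(0 \right)} = 24 + \left(\left(-18 - 3\right) - 17\right) \left(-4\right) = 24 + \left(-21 - 17\right) \left(-4\right) = 24 - -152 = 24 + 152 = 176$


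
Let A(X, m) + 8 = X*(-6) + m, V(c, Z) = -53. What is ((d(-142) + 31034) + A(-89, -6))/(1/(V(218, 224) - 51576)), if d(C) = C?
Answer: -1621770148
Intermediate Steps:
A(X, m) = -8 + m - 6*X (A(X, m) = -8 + (X*(-6) + m) = -8 + (-6*X + m) = -8 + (m - 6*X) = -8 + m - 6*X)
((d(-142) + 31034) + A(-89, -6))/(1/(V(218, 224) - 51576)) = ((-142 + 31034) + (-8 - 6 - 6*(-89)))/(1/(-53 - 51576)) = (30892 + (-8 - 6 + 534))/(1/(-51629)) = (30892 + 520)/(-1/51629) = 31412*(-51629) = -1621770148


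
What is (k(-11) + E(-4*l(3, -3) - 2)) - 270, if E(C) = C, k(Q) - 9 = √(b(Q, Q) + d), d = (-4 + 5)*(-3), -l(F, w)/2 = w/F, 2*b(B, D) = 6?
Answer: -271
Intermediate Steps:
b(B, D) = 3 (b(B, D) = (½)*6 = 3)
l(F, w) = -2*w/F
d = -3 (d = 1*(-3) = -3)
k(Q) = 9 (k(Q) = 9 + √(3 - 3) = 9 + √0 = 9 + 0 = 9)
(k(-11) + E(-4*l(3, -3) - 2)) - 270 = (9 + (-(-8)*(-3)/3 - 2)) - 270 = (9 + (-4*2 - 2)) - 270 = (9 + (-8 - 2)) - 270 = (9 - 10) - 270 = -1 - 270 = -271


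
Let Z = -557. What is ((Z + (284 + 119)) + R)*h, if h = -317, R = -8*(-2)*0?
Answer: 48818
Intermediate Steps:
R = 0 (R = 16*0 = 0)
((Z + (284 + 119)) + R)*h = ((-557 + (284 + 119)) + 0)*(-317) = ((-557 + 403) + 0)*(-317) = (-154 + 0)*(-317) = -154*(-317) = 48818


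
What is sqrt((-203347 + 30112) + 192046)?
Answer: sqrt(18811) ≈ 137.15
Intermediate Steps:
sqrt((-203347 + 30112) + 192046) = sqrt(-173235 + 192046) = sqrt(18811)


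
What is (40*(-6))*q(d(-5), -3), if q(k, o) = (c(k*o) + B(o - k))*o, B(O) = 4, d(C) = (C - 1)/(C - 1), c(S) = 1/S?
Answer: 2640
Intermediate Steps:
d(C) = 1 (d(C) = (-1 + C)/(-1 + C) = 1)
q(k, o) = o*(4 + 1/(k*o)) (q(k, o) = (1/(k*o) + 4)*o = (4 + 1/(k*o))*o = o*(4 + 1/(k*o)))
(40*(-6))*q(d(-5), -3) = (40*(-6))*(1/1 + 4*(-3)) = -240*(1 - 12) = -240*(-11) = 2640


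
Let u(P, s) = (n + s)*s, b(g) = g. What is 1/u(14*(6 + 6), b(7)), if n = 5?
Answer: 1/84 ≈ 0.011905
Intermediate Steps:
u(P, s) = s*(5 + s) (u(P, s) = (5 + s)*s = s*(5 + s))
1/u(14*(6 + 6), b(7)) = 1/(7*(5 + 7)) = 1/(7*12) = 1/84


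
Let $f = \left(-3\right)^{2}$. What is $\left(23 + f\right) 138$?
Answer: $4416$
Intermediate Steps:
$f = 9$
$\left(23 + f\right) 138 = \left(23 + 9\right) 138 = 32 \cdot 138 = 4416$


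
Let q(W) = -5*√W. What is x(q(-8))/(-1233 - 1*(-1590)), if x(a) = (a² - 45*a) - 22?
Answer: -74/119 + 150*I*√2/119 ≈ -0.62185 + 1.7826*I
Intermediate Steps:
x(a) = -22 + a² - 45*a
x(q(-8))/(-1233 - 1*(-1590)) = (-22 + (-10*I*√2)² - (-225)*√(-8))/(-1233 - 1*(-1590)) = (-22 + (-10*I*√2)² - (-225)*2*I*√2)/(-1233 + 1590) = (-22 + (-10*I*√2)² - (-450)*I*√2)/357 = (-22 - 200 + 450*I*√2)*(1/357) = (-222 + 450*I*√2)*(1/357) = -74/119 + 150*I*√2/119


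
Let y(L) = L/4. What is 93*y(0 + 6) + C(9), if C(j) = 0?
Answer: 279/2 ≈ 139.50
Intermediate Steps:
y(L) = L/4 (y(L) = L*(1/4) = L/4)
93*y(0 + 6) + C(9) = 93*((0 + 6)/4) + 0 = 93*((1/4)*6) + 0 = 93*(3/2) + 0 = 279/2 + 0 = 279/2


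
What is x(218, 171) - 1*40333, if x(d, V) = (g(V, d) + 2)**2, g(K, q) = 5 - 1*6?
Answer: -40332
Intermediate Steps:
g(K, q) = -1 (g(K, q) = 5 - 6 = -1)
x(d, V) = 1 (x(d, V) = (-1 + 2)**2 = 1**2 = 1)
x(218, 171) - 1*40333 = 1 - 1*40333 = 1 - 40333 = -40332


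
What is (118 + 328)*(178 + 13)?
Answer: 85186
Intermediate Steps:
(118 + 328)*(178 + 13) = 446*191 = 85186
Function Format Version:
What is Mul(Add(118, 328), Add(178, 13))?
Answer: 85186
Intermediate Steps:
Mul(Add(118, 328), Add(178, 13)) = Mul(446, 191) = 85186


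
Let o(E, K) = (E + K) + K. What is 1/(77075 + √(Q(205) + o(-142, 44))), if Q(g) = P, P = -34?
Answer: 77075/5940555713 - 2*I*√22/5940555713 ≈ 1.2974e-5 - 1.5791e-9*I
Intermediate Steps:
o(E, K) = E + 2*K
Q(g) = -34
1/(77075 + √(Q(205) + o(-142, 44))) = 1/(77075 + √(-34 + (-142 + 2*44))) = 1/(77075 + √(-34 + (-142 + 88))) = 1/(77075 + √(-34 - 54)) = 1/(77075 + √(-88)) = 1/(77075 + 2*I*√22)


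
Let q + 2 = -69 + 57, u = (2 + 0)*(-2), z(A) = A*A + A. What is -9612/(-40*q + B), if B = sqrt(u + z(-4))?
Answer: -672840/39199 + 2403*sqrt(2)/39199 ≈ -17.078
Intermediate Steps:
z(A) = A + A**2 (z(A) = A**2 + A = A + A**2)
u = -4 (u = 2*(-2) = -4)
B = 2*sqrt(2) (B = sqrt(-4 - 4*(1 - 4)) = sqrt(-4 - 4*(-3)) = sqrt(-4 + 12) = sqrt(8) = 2*sqrt(2) ≈ 2.8284)
q = -14 (q = -2 + (-69 + 57) = -2 - 12 = -14)
-9612/(-40*q + B) = -9612/(-40*(-14) + 2*sqrt(2)) = -9612/(560 + 2*sqrt(2))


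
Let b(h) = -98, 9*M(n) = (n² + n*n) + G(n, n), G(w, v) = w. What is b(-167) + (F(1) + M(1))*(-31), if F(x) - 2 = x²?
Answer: -604/3 ≈ -201.33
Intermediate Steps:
F(x) = 2 + x²
M(n) = n/9 + 2*n²/9 (M(n) = ((n² + n*n) + n)/9 = ((n² + n²) + n)/9 = (2*n² + n)/9 = (n + 2*n²)/9 = n/9 + 2*n²/9)
b(-167) + (F(1) + M(1))*(-31) = -98 + ((2 + 1²) + (⅑)*1*(1 + 2*1))*(-31) = -98 + ((2 + 1) + (⅑)*1*(1 + 2))*(-31) = -98 + (3 + (⅑)*1*3)*(-31) = -98 + (3 + ⅓)*(-31) = -98 + (10/3)*(-31) = -98 - 310/3 = -604/3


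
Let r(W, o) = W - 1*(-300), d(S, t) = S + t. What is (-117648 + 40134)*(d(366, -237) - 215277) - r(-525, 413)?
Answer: 16676982297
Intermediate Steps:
r(W, o) = 300 + W (r(W, o) = W + 300 = 300 + W)
(-117648 + 40134)*(d(366, -237) - 215277) - r(-525, 413) = (-117648 + 40134)*((366 - 237) - 215277) - (300 - 525) = -77514*(129 - 215277) - 1*(-225) = -77514*(-215148) + 225 = 16676982072 + 225 = 16676982297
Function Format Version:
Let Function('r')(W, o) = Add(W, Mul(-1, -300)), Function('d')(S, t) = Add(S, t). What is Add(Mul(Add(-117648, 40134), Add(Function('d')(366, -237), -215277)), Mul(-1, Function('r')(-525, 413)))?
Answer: 16676982297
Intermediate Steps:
Function('r')(W, o) = Add(300, W) (Function('r')(W, o) = Add(W, 300) = Add(300, W))
Add(Mul(Add(-117648, 40134), Add(Function('d')(366, -237), -215277)), Mul(-1, Function('r')(-525, 413))) = Add(Mul(Add(-117648, 40134), Add(Add(366, -237), -215277)), Mul(-1, Add(300, -525))) = Add(Mul(-77514, Add(129, -215277)), Mul(-1, -225)) = Add(Mul(-77514, -215148), 225) = Add(16676982072, 225) = 16676982297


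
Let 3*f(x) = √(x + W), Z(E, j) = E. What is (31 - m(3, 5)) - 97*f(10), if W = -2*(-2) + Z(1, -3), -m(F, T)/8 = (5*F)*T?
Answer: 631 - 97*√15/3 ≈ 505.77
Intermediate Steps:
m(F, T) = -40*F*T (m(F, T) = -8*5*F*T = -40*F*T)
W = 5 (W = -2*(-2) + 1 = 4 + 1 = 5)
f(x) = √(5 + x)/3 (f(x) = √(x + 5)/3 = √(5 + x)/3)
(31 - m(3, 5)) - 97*f(10) = (31 - (-40)*3*5) - 97*√(5 + 10)/3 = (31 - 1*(-600)) - 97*√15/3 = (31 + 600) - 97*√15/3 = 631 - 97*√15/3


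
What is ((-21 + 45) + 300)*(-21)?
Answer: -6804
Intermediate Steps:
((-21 + 45) + 300)*(-21) = (24 + 300)*(-21) = 324*(-21) = -6804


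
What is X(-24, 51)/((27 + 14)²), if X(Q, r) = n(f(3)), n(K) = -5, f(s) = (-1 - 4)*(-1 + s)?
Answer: -5/1681 ≈ -0.0029744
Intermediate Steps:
f(s) = 5 - 5*s (f(s) = -5*(-1 + s) = 5 - 5*s)
X(Q, r) = -5
X(-24, 51)/((27 + 14)²) = -5/(27 + 14)² = -5/(41²) = -5/1681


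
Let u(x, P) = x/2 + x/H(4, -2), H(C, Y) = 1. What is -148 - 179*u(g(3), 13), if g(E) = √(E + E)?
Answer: -148 - 537*√6/2 ≈ -805.69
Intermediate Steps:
g(E) = √2*√E (g(E) = √(2*E) = √2*√E)
u(x, P) = 3*x/2 (u(x, P) = x/2 + x/1 = x*(½) + x*1 = x/2 + x = 3*x/2)
-148 - 179*u(g(3), 13) = -148 - 537*√2*√3/2 = -148 - 537*√6/2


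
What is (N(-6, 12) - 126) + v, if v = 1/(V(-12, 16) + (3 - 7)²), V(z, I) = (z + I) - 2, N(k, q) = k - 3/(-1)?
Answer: -2321/18 ≈ -128.94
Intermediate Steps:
N(k, q) = 3 + k (N(k, q) = k - 3*(-1) = k - 1*(-3) = k + 3 = 3 + k)
V(z, I) = -2 + I + z (V(z, I) = (I + z) - 2 = -2 + I + z)
v = 1/18 (v = 1/((-2 + 16 - 12) + (3 - 7)²) = 1/(2 + (-4)²) = 1/(2 + 16) = 1/18 ≈ 0.055556)
(N(-6, 12) - 126) + v = ((3 - 6) - 126) + 1/18 = (-3 - 126) + 1/18 = -129 + 1/18 = -2321/18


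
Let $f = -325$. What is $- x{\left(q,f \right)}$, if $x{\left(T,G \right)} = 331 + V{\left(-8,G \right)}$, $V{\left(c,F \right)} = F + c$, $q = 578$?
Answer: $2$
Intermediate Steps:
$x{\left(T,G \right)} = 323 + G$ ($x{\left(T,G \right)} = 331 + \left(G - 8\right) = 331 + \left(-8 + G\right) = 323 + G$)
$- x{\left(q,f \right)} = - (323 - 325) = \left(-1\right) \left(-2\right) = 2$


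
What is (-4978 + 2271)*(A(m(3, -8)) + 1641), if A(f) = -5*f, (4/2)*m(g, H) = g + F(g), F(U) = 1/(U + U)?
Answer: -53049079/12 ≈ -4.4208e+6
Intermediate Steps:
F(U) = 1/(2*U)
m(g, H) = g/2 + 1/(4*g) (m(g, H) = (g + 1/(2*g))/2 = g/2 + 1/(4*g))
(-4978 + 2271)*(A(m(3, -8)) + 1641) = (-4978 + 2271)*(-5*((½)*3 + (¼)/3) + 1641) = -2707*(-5*(3/2 + (¼)*(⅓)) + 1641) = -2707*(-5*(3/2 + 1/12) + 1641) = -2707*(-5*19/12 + 1641) = -2707*(-95/12 + 1641) = -2707*19597/12 = -53049079/12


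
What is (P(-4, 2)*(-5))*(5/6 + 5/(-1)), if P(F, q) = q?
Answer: 125/3 ≈ 41.667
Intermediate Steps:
(P(-4, 2)*(-5))*(5/6 + 5/(-1)) = (2*(-5))*(5/6 + 5/(-1)) = -10*(5*(⅙) + 5*(-1)) = -10*(⅚ - 5) = -10*(-25/6) = 125/3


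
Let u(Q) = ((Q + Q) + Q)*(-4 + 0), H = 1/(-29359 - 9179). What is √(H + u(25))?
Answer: I*√49505919082/12846 ≈ 17.32*I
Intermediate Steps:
H = -1/38538 (H = 1/(-38538) = -1/38538 ≈ -2.5948e-5)
u(Q) = -12*Q (u(Q) = (2*Q + Q)*(-4) = (3*Q)*(-4) = -12*Q)
√(H + u(25)) = √(-1/38538 - 12*25) = √(-1/38538 - 300) = √(-11561401/38538) = I*√49505919082/12846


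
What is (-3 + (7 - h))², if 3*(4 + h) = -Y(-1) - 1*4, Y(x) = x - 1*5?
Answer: 484/9 ≈ 53.778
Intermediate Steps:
Y(x) = -5 + x (Y(x) = x - 5 = -5 + x)
h = -10/3 (h = -4 + (-(-5 - 1) - 1*4)/3 = -4 + (-1*(-6) - 4)/3 = -4 + (6 - 4)/3 = -4 + (⅓)*2 = -4 + ⅔ = -10/3 ≈ -3.3333)
(-3 + (7 - h))² = (-3 + (7 - 1*(-10/3)))² = (-3 + (7 + 10/3))² = (-3 + 31/3)² = (22/3)² = 484/9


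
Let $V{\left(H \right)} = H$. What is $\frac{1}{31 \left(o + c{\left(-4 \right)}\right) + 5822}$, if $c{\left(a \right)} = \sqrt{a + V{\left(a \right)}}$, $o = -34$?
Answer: $\frac{596}{2842689} - \frac{31 i \sqrt{2}}{11370756} \approx 0.00020966 - 3.8556 \cdot 10^{-6} i$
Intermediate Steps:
$c{\left(a \right)} = \sqrt{2} \sqrt{a}$ ($c{\left(a \right)} = \sqrt{a + a} = \sqrt{2 a} = \sqrt{2} \sqrt{a}$)
$\frac{1}{31 \left(o + c{\left(-4 \right)}\right) + 5822} = \frac{1}{31 \left(-34 + \sqrt{2} \sqrt{-4}\right) + 5822} = \frac{1}{31 \left(-34 + \sqrt{2} \cdot 2 i\right) + 5822} = \frac{1}{31 \left(-34 + 2 i \sqrt{2}\right) + 5822} = \frac{1}{\left(-1054 + 62 i \sqrt{2}\right) + 5822} = \frac{1}{4768 + 62 i \sqrt{2}}$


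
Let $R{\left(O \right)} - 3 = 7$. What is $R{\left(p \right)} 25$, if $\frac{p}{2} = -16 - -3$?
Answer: $250$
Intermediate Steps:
$p = -26$ ($p = 2 \left(-16 - -3\right) = 2 \left(-16 + 3\right) = 2 \left(-13\right) = -26$)
$R{\left(O \right)} = 10$ ($R{\left(O \right)} = 3 + 7 = 10$)
$R{\left(p \right)} 25 = 10 \cdot 25 = 250$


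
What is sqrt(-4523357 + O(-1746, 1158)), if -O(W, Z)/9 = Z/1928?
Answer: I*sqrt(1050885647519)/482 ≈ 2126.8*I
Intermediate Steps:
O(W, Z) = -9*Z/1928
sqrt(-4523357 + O(-1746, 1158)) = sqrt(-4523357 - 9/1928*1158) = sqrt(-4523357 - 5211/964) = sqrt(-4360521359/964) = I*sqrt(1050885647519)/482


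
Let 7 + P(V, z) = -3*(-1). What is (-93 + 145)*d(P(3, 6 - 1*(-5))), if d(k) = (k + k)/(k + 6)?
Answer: -208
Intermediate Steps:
P(V, z) = -4 (P(V, z) = -7 - 3*(-1) = -7 + 3 = -4)
d(k) = 2*k/(6 + k) (d(k) = (2*k)/(6 + k) = 2*k/(6 + k))
(-93 + 145)*d(P(3, 6 - 1*(-5))) = (-93 + 145)*(2*(-4)/(6 - 4)) = 52*(2*(-4)/2) = 52*(2*(-4)*(1/2)) = 52*(-4) = -208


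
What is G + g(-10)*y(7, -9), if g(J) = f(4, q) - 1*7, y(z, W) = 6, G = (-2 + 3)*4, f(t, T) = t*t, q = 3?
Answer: 58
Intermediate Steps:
f(t, T) = t**2
G = 4 (G = 1*4 = 4)
g(J) = 9 (g(J) = 4**2 - 1*7 = 16 - 7 = 9)
G + g(-10)*y(7, -9) = 4 + 9*6 = 4 + 54 = 58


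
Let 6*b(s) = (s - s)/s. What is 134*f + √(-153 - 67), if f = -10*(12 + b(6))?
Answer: -16080 + 2*I*√55 ≈ -16080.0 + 14.832*I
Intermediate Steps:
b(s) = 0 (b(s) = ((s - s)/s)/6 = (0/s)/6 = (⅙)*0 = 0)
f = -120 (f = -10*(12 + 0) = -10*12 = -120)
134*f + √(-153 - 67) = 134*(-120) + √(-153 - 67) = -16080 + √(-220) = -16080 + 2*I*√55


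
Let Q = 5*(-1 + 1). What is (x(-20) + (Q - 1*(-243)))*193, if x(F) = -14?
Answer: 44197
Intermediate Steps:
Q = 0 (Q = 5*0 = 0)
(x(-20) + (Q - 1*(-243)))*193 = (-14 + (0 - 1*(-243)))*193 = (-14 + (0 + 243))*193 = (-14 + 243)*193 = 229*193 = 44197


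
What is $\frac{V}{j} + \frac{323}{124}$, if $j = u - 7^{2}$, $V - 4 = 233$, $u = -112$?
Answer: $\frac{22615}{19964} \approx 1.1328$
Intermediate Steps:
$V = 237$ ($V = 4 + 233 = 237$)
$j = -161$ ($j = -112 - 7^{2} = -112 - 49 = -161$)
$\frac{V}{j} + \frac{323}{124} = \frac{237}{-161} + \frac{323}{124} = 237 \left(- \frac{1}{161}\right) + 323 \cdot \frac{1}{124} = - \frac{237}{161} + \frac{323}{124} = \frac{22615}{19964}$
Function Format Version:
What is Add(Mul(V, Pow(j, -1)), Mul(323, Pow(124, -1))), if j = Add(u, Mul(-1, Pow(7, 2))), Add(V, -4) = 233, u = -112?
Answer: Rational(22615, 19964) ≈ 1.1328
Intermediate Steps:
V = 237 (V = Add(4, 233) = 237)
j = -161 (j = Add(-112, Mul(-1, Pow(7, 2))) = Add(-112, Mul(-1, 49)) = Add(-112, -49) = -161)
Add(Mul(V, Pow(j, -1)), Mul(323, Pow(124, -1))) = Add(Mul(237, Pow(-161, -1)), Mul(323, Pow(124, -1))) = Add(Mul(237, Rational(-1, 161)), Mul(323, Rational(1, 124))) = Add(Rational(-237, 161), Rational(323, 124)) = Rational(22615, 19964)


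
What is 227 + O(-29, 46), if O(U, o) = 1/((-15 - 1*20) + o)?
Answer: 2498/11 ≈ 227.09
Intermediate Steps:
O(U, o) = 1/(-35 + o) (O(U, o) = 1/((-15 - 20) + o) = 1/(-35 + o))
227 + O(-29, 46) = 227 + 1/(-35 + 46) = 227 + 1/11 = 2498/11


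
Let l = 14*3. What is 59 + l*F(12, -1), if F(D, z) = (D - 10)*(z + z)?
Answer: -109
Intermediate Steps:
l = 42
F(D, z) = 2*z*(-10 + D) (F(D, z) = (-10 + D)*(2*z) = 2*z*(-10 + D))
59 + l*F(12, -1) = 59 + 42*(2*(-1)*(-10 + 12)) = 59 + 42*(2*(-1)*2) = 59 + 42*(-4) = 59 - 168 = -109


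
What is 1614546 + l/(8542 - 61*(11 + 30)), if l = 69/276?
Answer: 39013889545/24164 ≈ 1.6145e+6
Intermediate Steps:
l = ¼ (l = 69*(1/276) = ¼ ≈ 0.25000)
1614546 + l/(8542 - 61*(11 + 30)) = 1614546 + 1/(4*(8542 - 61*(11 + 30))) = 1614546 + 1/(4*(8542 - 61*41)) = 1614546 + 1/(4*(8542 - 2501)) = 1614546 + (¼)/6041 = 1614546 + (¼)*(1/6041) = 1614546 + 1/24164 = 39013889545/24164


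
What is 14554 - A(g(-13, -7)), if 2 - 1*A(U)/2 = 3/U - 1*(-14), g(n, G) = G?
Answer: 102040/7 ≈ 14577.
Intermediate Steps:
A(U) = -24 - 6/U (A(U) = 4 - 2*(3/U - 1*(-14)) = 4 - 2*(3/U + 14) = 4 - 2*(14 + 3/U) = 4 + (-28 - 6/U) = -24 - 6/U)
14554 - A(g(-13, -7)) = 14554 - (-24 - 6/(-7)) = 14554 - (-24 - 6*(-⅐)) = 14554 - (-24 + 6/7) = 14554 - 1*(-162/7) = 14554 + 162/7 = 102040/7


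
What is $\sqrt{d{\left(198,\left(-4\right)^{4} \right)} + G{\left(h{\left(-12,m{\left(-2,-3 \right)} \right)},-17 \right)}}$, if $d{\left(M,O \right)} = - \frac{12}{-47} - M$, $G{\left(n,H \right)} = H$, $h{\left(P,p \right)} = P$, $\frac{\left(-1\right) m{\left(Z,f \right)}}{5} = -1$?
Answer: $\frac{i \sqrt{474371}}{47} \approx 14.654 i$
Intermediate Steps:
$m{\left(Z,f \right)} = 5$ ($m{\left(Z,f \right)} = \left(-5\right) \left(-1\right) = 5$)
$d{\left(M,O \right)} = \frac{12}{47} - M$ ($d{\left(M,O \right)} = \left(-12\right) \left(- \frac{1}{47}\right) - M = \frac{12}{47} - M$)
$\sqrt{d{\left(198,\left(-4\right)^{4} \right)} + G{\left(h{\left(-12,m{\left(-2,-3 \right)} \right)},-17 \right)}} = \sqrt{\left(\frac{12}{47} - 198\right) - 17} = \sqrt{- \frac{9294}{47} - 17} = \sqrt{- \frac{10093}{47}} = \frac{i \sqrt{474371}}{47}$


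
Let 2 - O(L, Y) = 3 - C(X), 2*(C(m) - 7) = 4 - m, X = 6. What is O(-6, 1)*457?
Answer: 2285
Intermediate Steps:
C(m) = 9 - m/2 (C(m) = 7 + (4 - m)/2 = 7 + (2 - m/2) = 9 - m/2)
O(L, Y) = 5 (O(L, Y) = 2 - (3 - (9 - ½*6)) = 2 - (3 - (9 - 3)) = 2 - (3 - 1*6) = 2 - (3 - 6) = 2 - 1*(-3) = 2 + 3 = 5)
O(-6, 1)*457 = 5*457 = 2285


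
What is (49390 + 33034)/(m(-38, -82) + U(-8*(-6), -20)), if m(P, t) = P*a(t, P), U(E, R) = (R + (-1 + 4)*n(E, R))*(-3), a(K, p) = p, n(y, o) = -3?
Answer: 82424/1531 ≈ 53.837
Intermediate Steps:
U(E, R) = 27 - 3*R (U(E, R) = (R + (-1 + 4)*(-3))*(-3) = (R + 3*(-3))*(-3) = (R - 9)*(-3) = (-9 + R)*(-3) = 27 - 3*R)
m(P, t) = P² (m(P, t) = P*P = P²)
(49390 + 33034)/(m(-38, -82) + U(-8*(-6), -20)) = (49390 + 33034)/((-38)² + (27 - 3*(-20))) = 82424/(1444 + (27 + 60)) = 82424/(1444 + 87) = 82424/1531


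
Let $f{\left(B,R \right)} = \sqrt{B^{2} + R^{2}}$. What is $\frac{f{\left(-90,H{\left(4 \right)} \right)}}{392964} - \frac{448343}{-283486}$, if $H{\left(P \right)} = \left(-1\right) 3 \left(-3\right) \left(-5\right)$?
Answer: $\frac{64049}{40498} + \frac{15 \sqrt{5}}{130988} \approx 1.5818$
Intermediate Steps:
$H{\left(P \right)} = -45$ ($H{\left(P \right)} = \left(-3\right) \left(-3\right) \left(-5\right) = 9 \left(-5\right) = -45$)
$\frac{f{\left(-90,H{\left(4 \right)} \right)}}{392964} - \frac{448343}{-283486} = \frac{\sqrt{\left(-90\right)^{2} + \left(-45\right)^{2}}}{392964} - \frac{448343}{-283486} = \sqrt{8100 + 2025} \cdot \frac{1}{392964} - - \frac{64049}{40498} = \sqrt{10125} \cdot \frac{1}{392964} + \frac{64049}{40498} = 45 \sqrt{5} \cdot \frac{1}{392964} + \frac{64049}{40498} = \frac{15 \sqrt{5}}{130988} + \frac{64049}{40498} = \frac{64049}{40498} + \frac{15 \sqrt{5}}{130988}$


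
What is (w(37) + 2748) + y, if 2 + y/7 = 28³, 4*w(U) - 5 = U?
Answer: 312817/2 ≈ 1.5641e+5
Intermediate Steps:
w(U) = 5/4 + U/4
y = 153650 (y = -14 + 7*28³ = -14 + 7*21952 = -14 + 153664 = 153650)
(w(37) + 2748) + y = ((5/4 + (¼)*37) + 2748) + 153650 = ((5/4 + 37/4) + 2748) + 153650 = (21/2 + 2748) + 153650 = 5517/2 + 153650 = 312817/2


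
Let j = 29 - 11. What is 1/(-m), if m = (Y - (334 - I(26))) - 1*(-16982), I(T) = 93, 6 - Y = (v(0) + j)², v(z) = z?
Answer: -1/16423 ≈ -6.0890e-5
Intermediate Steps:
j = 18
Y = -318 (Y = 6 - (0 + 18)² = 6 - 1*18² = 6 - 1*324 = 6 - 324 = -318)
m = 16423 (m = (-318 - (334 - 1*93)) - 1*(-16982) = (-318 - (334 - 93)) + 16982 = (-318 - 1*241) + 16982 = (-318 - 241) + 16982 = -559 + 16982 = 16423)
1/(-m) = 1/(-1*16423) = 1/(-16423) = -1/16423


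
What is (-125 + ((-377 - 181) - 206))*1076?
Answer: -956564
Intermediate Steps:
(-125 + ((-377 - 181) - 206))*1076 = (-125 + (-558 - 206))*1076 = (-125 - 764)*1076 = -889*1076 = -956564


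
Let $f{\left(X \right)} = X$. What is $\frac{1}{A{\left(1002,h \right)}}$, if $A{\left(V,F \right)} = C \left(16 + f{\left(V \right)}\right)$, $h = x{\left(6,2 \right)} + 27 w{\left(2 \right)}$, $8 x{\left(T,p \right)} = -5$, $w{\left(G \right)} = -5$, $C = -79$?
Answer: $- \frac{1}{80422} \approx -1.2434 \cdot 10^{-5}$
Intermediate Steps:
$x{\left(T,p \right)} = - \frac{5}{8}$ ($x{\left(T,p \right)} = \frac{1}{8} \left(-5\right) = - \frac{5}{8}$)
$h = - \frac{1085}{8}$ ($h = - \frac{5}{8} + 27 \left(-5\right) = - \frac{5}{8} - 135 = - \frac{1085}{8} \approx -135.63$)
$A{\left(V,F \right)} = -1264 - 79 V$ ($A{\left(V,F \right)} = - 79 \left(16 + V\right) = -1264 - 79 V$)
$\frac{1}{A{\left(1002,h \right)}} = \frac{1}{-1264 - 79158} = \frac{1}{-80422} = - \frac{1}{80422}$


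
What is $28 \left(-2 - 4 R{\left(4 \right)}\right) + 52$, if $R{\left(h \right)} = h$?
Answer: $-452$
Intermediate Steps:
$28 \left(-2 - 4 R{\left(4 \right)}\right) + 52 = 28 \left(-2 - 16\right) + 52 = 28 \left(-18\right) + 52 = -504 + 52 = -452$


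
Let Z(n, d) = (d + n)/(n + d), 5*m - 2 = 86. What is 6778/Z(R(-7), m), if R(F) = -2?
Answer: 6778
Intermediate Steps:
m = 88/5 (m = ⅖ + (⅕)*86 = ⅖ + 86/5 = 88/5 ≈ 17.600)
Z(n, d) = 1 (Z(n, d) = (d + n)/(d + n) = 1)
6778/Z(R(-7), m) = 6778/1 = 6778*1 = 6778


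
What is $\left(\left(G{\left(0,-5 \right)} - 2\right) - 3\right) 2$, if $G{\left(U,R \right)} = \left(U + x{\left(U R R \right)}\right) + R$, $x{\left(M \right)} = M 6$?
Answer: $-20$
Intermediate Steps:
$x{\left(M \right)} = 6 M$
$G{\left(U,R \right)} = R + U + 6 U R^{2}$ ($G{\left(U,R \right)} = \left(U + 6 U R R\right) + R = \left(U + 6 R U R\right) + R = \left(U + 6 U R^{2}\right) + R = R + U + 6 U R^{2}$)
$\left(\left(G{\left(0,-5 \right)} - 2\right) - 3\right) 2 = \left(\left(\left(-5 + 0 + 6 \cdot 0 \left(-5\right)^{2}\right) - 2\right) - 3\right) 2 = \left(\left(\left(-5 + 0 + 6 \cdot 0 \cdot 25\right) - 2\right) - 3\right) 2 = \left(\left(\left(-5 + 0 + 0\right) - 2\right) - 3\right) 2 = \left(\left(-5 - 2\right) - 3\right) 2 = \left(-7 - 3\right) 2 = \left(-10\right) 2 = -20$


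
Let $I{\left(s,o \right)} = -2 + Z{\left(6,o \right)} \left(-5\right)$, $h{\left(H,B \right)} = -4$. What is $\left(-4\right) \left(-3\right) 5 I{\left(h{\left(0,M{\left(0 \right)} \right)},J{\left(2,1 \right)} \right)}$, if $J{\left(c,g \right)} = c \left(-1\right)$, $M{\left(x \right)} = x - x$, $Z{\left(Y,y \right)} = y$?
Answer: $480$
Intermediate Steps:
$M{\left(x \right)} = 0$
$J{\left(c,g \right)} = - c$
$I{\left(s,o \right)} = -2 - 5 o$ ($I{\left(s,o \right)} = -2 + o \left(-5\right) = -2 - 5 o$)
$\left(-4\right) \left(-3\right) 5 I{\left(h{\left(0,M{\left(0 \right)} \right)},J{\left(2,1 \right)} \right)} = \left(-4\right) \left(-3\right) 5 \left(-2 - 5 \left(\left(-1\right) 2\right)\right) = 12 \cdot 5 \left(-2 - -10\right) = 12 \cdot 5 \left(-2 + 10\right) = 12 \cdot 5 \cdot 8 = 12 \cdot 40 = 480$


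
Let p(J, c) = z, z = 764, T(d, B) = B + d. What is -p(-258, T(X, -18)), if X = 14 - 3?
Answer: -764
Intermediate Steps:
X = 11
p(J, c) = 764
-p(-258, T(X, -18)) = -1*764 = -764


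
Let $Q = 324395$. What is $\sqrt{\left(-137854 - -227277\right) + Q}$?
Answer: $\sqrt{413818} \approx 643.29$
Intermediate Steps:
$\sqrt{\left(-137854 - -227277\right) + Q} = \sqrt{\left(-137854 - -227277\right) + 324395} = \sqrt{\left(-137854 + 227277\right) + 324395} = \sqrt{89423 + 324395} = \sqrt{413818}$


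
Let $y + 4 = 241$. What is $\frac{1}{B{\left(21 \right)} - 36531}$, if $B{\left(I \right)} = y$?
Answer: $- \frac{1}{36294} \approx -2.7553 \cdot 10^{-5}$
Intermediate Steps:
$y = 237$ ($y = -4 + 241 = 237$)
$B{\left(I \right)} = 237$
$\frac{1}{B{\left(21 \right)} - 36531} = \frac{1}{237 - 36531} = \frac{1}{-36294} = - \frac{1}{36294}$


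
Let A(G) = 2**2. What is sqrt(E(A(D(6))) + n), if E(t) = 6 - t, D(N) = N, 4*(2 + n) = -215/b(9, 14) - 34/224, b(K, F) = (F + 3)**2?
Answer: I*sqrt(202951)/952 ≈ 0.47322*I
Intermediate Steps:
b(K, F) = (3 + F)**2
n = -287937/129472 (n = -2 + (-215/(3 + 14)**2 - 34/224)/4 = -2 + (-215/(17**2) - 34*1/224)/4 = -2 + (-215/289 - 17/112)/4 = -2 + (1/4)*(-28993/32368) = -2 - 28993/129472 = -287937/129472 ≈ -2.2239)
A(G) = 4
sqrt(E(A(D(6))) + n) = sqrt((6 - 1*4) - 287937/129472) = sqrt((6 - 4) - 287937/129472) = sqrt(2 - 287937/129472) = sqrt(-28993/129472) = I*sqrt(202951)/952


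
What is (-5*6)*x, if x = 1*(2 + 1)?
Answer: -90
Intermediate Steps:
x = 3 (x = 1*3 = 3)
(-5*6)*x = -5*6*3 = -30*3 = -90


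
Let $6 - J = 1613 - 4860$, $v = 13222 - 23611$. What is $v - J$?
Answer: $-13642$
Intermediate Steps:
$v = -10389$ ($v = 13222 - 23611 = -10389$)
$J = 3253$ ($J = 6 - \left(1613 - 4860\right) = 6 - -3247 = 6 + 3247 = 3253$)
$v - J = -10389 - 3253 = -13642$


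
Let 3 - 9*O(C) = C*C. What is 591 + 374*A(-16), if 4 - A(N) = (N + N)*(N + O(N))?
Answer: -4732513/9 ≈ -5.2584e+5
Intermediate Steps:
O(C) = 1/3 - C**2/9 (O(C) = 1/3 - C*C/9 = 1/3 - C**2/9)
A(N) = 4 - 2*N*(1/3 + N - N**2/9) (A(N) = 4 - (N + N)*(N + (1/3 - N**2/9)) = 4 - 2*N*(1/3 + N - N**2/9))
591 + 374*A(-16) = 591 + 374*(4 - 2*(-16)**2 + (2/9)*(-16)*(-3 + (-16)**2)) = 591 + 374*(4 - 2*256 + (2/9)*(-16)*(-3 + 256)) = 591 + 374*(4 - 512 + (2/9)*(-16)*253) = 591 + 374*(4 - 512 - 8096/9) = 591 + 374*(-12668/9) = 591 - 4737832/9 = -4732513/9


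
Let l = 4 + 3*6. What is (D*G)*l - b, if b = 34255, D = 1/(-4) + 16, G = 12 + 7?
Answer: -55343/2 ≈ -27672.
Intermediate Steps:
G = 19
l = 22 (l = 4 + 18 = 22)
D = 63/4 (D = -¼ + 16 = 63/4 ≈ 15.750)
(D*G)*l - b = ((63/4)*19)*22 - 1*34255 = (1197/4)*22 - 34255 = 13167/2 - 34255 = -55343/2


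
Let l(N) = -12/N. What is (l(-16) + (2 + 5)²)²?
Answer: 39601/16 ≈ 2475.1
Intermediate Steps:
(l(-16) + (2 + 5)²)² = (-12/(-16) + (2 + 5)²)² = (-12*(-1/16) + 7²)² = (¾ + 49)² = (199/4)² = 39601/16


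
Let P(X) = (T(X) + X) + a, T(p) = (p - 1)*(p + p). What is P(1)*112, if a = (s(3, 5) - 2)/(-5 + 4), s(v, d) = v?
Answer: 0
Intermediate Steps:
T(p) = 2*p*(-1 + p) (T(p) = (-1 + p)*(2*p) = 2*p*(-1 + p))
a = -1 (a = (3 - 2)/(-5 + 4) = 1/(-1) = 1*(-1) = -1)
P(X) = -1 + X + 2*X*(-1 + X) (P(X) = (2*X*(-1 + X) + X) - 1 = (X + 2*X*(-1 + X)) - 1 = -1 + X + 2*X*(-1 + X))
P(1)*112 = (-1 - 1*1 + 2*1**2)*112 = (-1 - 1 + 2*1)*112 = (-1 - 1 + 2)*112 = 0*112 = 0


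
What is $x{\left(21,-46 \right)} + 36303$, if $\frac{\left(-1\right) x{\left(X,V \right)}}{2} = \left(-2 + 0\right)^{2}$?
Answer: $36295$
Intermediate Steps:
$x{\left(X,V \right)} = -8$ ($x{\left(X,V \right)} = - 2 \left(-2 + 0\right)^{2} = - 2 \left(-2\right)^{2} = \left(-2\right) 4 = -8$)
$x{\left(21,-46 \right)} + 36303 = -8 + 36303 = 36295$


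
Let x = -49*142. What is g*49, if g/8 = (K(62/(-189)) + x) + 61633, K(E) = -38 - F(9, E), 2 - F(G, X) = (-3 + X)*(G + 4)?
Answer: 577798928/27 ≈ 2.1400e+7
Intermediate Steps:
F(G, X) = 2 - (-3 + X)*(4 + G) (F(G, X) = 2 - (-3 + X)*(G + 4) = 2 - (-3 + X)*(4 + G))
x = -6958
K(E) = -79 + 13*E (K(E) = -38 - (14 - 4*E + 3*9 - 1*9*E) = -38 - (14 - 4*E + 27 - 9*E) = -38 - (41 - 13*E) = -38 + (-41 + 13*E) = -79 + 13*E)
g = 82542704/189 (g = 8*(((-79 + 13*(62/(-189))) - 6958) + 61633) = 8*(((-79 + 13*(62*(-1/189))) - 6958) + 61633) = 8*(((-79 + 13*(-62/189)) - 6958) + 61633) = 8*(((-79 - 806/189) - 6958) + 61633) = 8*((-15737/189 - 6958) + 61633) = 8*(-1330799/189 + 61633) = 8*(10317838/189) = 82542704/189 ≈ 4.3673e+5)
g*49 = (82542704/189)*49 = 577798928/27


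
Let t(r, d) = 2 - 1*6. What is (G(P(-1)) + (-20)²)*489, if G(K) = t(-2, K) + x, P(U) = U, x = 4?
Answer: 195600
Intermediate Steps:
t(r, d) = -4 (t(r, d) = 2 - 6 = -4)
G(K) = 0 (G(K) = -4 + 4 = 0)
(G(P(-1)) + (-20)²)*489 = (0 + (-20)²)*489 = (0 + 400)*489 = 400*489 = 195600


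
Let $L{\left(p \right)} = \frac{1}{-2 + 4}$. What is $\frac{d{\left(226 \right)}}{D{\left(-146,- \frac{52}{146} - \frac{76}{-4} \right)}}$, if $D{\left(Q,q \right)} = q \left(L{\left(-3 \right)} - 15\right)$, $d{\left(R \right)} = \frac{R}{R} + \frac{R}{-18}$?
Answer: $\frac{15184}{355221} \approx 0.042745$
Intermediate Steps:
$L{\left(p \right)} = \frac{1}{2}$
$d{\left(R \right)} = 1 - \frac{R}{18}$ ($d{\left(R \right)} = 1 + R \left(- \frac{1}{18}\right) = 1 - \frac{R}{18}$)
$D{\left(Q,q \right)} = - \frac{29 q}{2}$ ($D{\left(Q,q \right)} = q \left(\frac{1}{2} - 15\right) = q \left(- \frac{29}{2}\right) = - \frac{29 q}{2}$)
$\frac{d{\left(226 \right)}}{D{\left(-146,- \frac{52}{146} - \frac{76}{-4} \right)}} = \frac{1 - \frac{113}{9}}{\left(- \frac{29}{2}\right) \left(- \frac{52}{146} - \frac{76}{-4}\right)} = \frac{1 - \frac{113}{9}}{\left(- \frac{29}{2}\right) \left(\left(-52\right) \frac{1}{146} - -19\right)} = - \frac{104}{9 \left(- \frac{29 \left(- \frac{26}{73} + 19\right)}{2}\right)} = - \frac{104}{9 \left(\left(- \frac{29}{2}\right) \frac{1361}{73}\right)} = - \frac{104}{9 \left(- \frac{39469}{146}\right)} = \left(- \frac{104}{9}\right) \left(- \frac{146}{39469}\right) = \frac{15184}{355221}$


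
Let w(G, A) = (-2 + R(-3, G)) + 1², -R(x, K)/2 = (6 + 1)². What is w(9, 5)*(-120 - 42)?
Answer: 16038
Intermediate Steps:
R(x, K) = -98 (R(x, K) = -2*(6 + 1)² = -2*7² = -2*49 = -98)
w(G, A) = -99 (w(G, A) = (-2 - 98) + 1² = -100 + 1 = -99)
w(9, 5)*(-120 - 42) = -99*(-120 - 42) = -99*(-162) = 16038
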